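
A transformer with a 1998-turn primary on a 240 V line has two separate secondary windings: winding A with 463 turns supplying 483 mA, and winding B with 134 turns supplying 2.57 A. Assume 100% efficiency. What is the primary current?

I_p ≈ 0.284 A

V_A = 240 × 463/1998 = 55.616 V; V_B = 240 × 134/1998 = 16.096 V.
P_out = V_A I_A + V_B I_B = 55.616×0.483 + 16.096×2.57 = 26.862 + 41.367 = 68.229 W.
Ideal ⇒ P_in = P_out, so I_p = P_out/V_p = 68.229/240 = 0.284 A.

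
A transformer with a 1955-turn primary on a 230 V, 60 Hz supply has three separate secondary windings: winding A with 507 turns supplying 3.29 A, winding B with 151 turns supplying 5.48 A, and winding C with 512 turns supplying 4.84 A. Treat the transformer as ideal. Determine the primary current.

V_A = 230 × 507/1955 = 59.647 V; V_B = 230 × 151/1955 = 17.765 V; V_C = 230 × 512/1955 = 60.235 V.
P_out = V_A I_A + V_B I_B + V_C I_C = 59.647×3.29 + 17.765×5.48 + 60.235×4.84 = 196.24 + 97.351 + 291.54 = 585.13 W.
Ideal ⇒ P_in = P_out, so I_p = P_out/V_p = 585.13/230 = 2.54 A.

I_p ≈ 2.54 A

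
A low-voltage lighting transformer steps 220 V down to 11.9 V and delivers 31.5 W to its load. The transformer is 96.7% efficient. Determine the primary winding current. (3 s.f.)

I_p ≈ 0.148 A

P_in = P_out/η = 31.5/0.967 = 32.575 W.
I_p = P_in/V_p = 32.575/220 = 0.148 A.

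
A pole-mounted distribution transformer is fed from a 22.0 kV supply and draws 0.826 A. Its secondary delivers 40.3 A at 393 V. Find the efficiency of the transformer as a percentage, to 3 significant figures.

P_in = 22000 × 0.826 = 18172.0 W.
P_out = 393 × 40.3 = 15837.9 W.
η = P_out/P_in = 15837.9/18172.0 = 0.872.

η ≈ 87.2%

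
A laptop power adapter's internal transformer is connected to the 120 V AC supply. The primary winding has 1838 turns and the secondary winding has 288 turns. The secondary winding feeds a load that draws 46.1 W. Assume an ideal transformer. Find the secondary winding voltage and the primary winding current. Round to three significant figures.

V_s = V_p × N_s/N_p = 120 × 288/1838 = 18.803 V.
I_s = P/V_s = 46.1/18.803 = 2.4517 A.
I_p = I_s × N_s/N_p = 2.4517 × 288/1838 = 0.384 A.

V_s ≈ 18.8 V, I_p ≈ 0.384 A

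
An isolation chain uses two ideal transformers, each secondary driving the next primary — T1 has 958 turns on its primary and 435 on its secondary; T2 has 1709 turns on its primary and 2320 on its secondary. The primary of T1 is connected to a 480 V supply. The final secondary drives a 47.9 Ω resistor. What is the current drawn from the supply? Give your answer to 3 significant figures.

I_supply ≈ 3.81 A

Secondary of T1: V = 480.00 × 435/958 = 217.95 V.
Secondary of T2: V = 217.95 × 2320/1709 = 295.88 V.
I_load = 295.88/47.9 = 6.1770 A, so P_out = 295.88 × 6.1770 = 1827.6 W.
All ideal ⇒ P_in = P_out, so I_supply = 1827.6/480 = 3.81 A.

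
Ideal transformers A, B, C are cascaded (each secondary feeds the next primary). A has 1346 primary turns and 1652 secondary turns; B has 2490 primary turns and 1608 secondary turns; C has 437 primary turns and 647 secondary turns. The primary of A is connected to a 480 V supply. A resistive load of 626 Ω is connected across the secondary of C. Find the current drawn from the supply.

I_supply ≈ 1.06 A

After A: V = 480.00 × 1652/1346 = 589.12 V.
After B: V = 589.12 × 1608/2490 = 380.45 V.
After C: V = 380.45 × 647/437 = 563.27 V.
I_load = 563.27/626 = 0.89979 A, so P_out = 563.27 × 0.89979 = 506.82 W.
All ideal ⇒ P_in = P_out, so I_supply = 506.82/480 = 1.06 A.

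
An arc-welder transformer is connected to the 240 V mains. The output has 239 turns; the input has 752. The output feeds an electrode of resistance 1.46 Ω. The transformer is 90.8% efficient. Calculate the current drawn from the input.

V_out = 240 × 239/752 = 76.277 V.
I_out = V_out/R = 76.277/1.46 = 52.244 A.
P_out = V_out I_out = 76.277 × 52.244 = 3985.0 W.
P_in = P_out/η = 3985.0/0.908 = 4388.8 W.
I_in = P_in/V_in = 4388.8/240 = 18.3 A.

I_in ≈ 18.3 A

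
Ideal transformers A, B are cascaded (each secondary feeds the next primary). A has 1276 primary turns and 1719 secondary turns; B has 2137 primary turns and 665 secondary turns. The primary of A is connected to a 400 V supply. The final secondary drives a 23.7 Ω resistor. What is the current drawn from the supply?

Secondary of A: V = 400.00 × 1719/1276 = 538.87 V.
Secondary of B: V = 538.87 × 665/2137 = 167.69 V.
I_load = 167.69/23.7 = 7.0754 A, so P_out = 167.69 × 7.0754 = 1186.5 W.
All ideal ⇒ P_in = P_out, so I_supply = 1186.5/400 = 2.97 A.

I_supply ≈ 2.97 A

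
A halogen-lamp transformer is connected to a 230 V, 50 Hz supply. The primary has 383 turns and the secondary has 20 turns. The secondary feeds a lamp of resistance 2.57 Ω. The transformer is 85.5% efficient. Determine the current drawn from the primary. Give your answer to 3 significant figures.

V_s = 230 × 20/383 = 12.010 V.
I_s = V_s/R = 12.010/2.57 = 4.6733 A.
P_out = V_s I_s = 12.010 × 4.6733 = 56.129 W.
P_in = P_out/η = 56.129/0.855 = 65.648 W.
I_p = P_in/V_p = 65.648/230 = 0.285 A.

I_p ≈ 0.285 A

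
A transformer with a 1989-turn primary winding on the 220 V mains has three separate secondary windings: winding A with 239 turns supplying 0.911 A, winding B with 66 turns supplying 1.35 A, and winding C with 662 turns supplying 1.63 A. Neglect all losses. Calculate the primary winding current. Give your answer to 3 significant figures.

I_p ≈ 0.697 A

V_A = 220 × 239/1989 = 26.435 V; V_B = 220 × 66/1989 = 7.3002 V; V_C = 220 × 662/1989 = 73.223 V.
P_out = V_A I_A + V_B I_B + V_C I_C = 26.435×0.911 + 7.3002×1.35 + 73.223×1.63 = 24.083 + 9.8552 + 119.35 = 153.29 W.
Ideal ⇒ P_in = P_out, so I_p = P_out/V_p = 153.29/220 = 0.697 A.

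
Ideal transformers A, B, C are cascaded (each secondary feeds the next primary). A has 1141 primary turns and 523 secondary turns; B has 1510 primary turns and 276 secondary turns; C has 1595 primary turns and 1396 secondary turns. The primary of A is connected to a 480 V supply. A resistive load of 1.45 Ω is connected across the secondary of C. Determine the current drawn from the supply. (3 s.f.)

I_supply ≈ 1.78 A

After A: V = 480.00 × 523/1141 = 220.02 V.
After B: V = 220.02 × 276/1510 = 40.215 V.
After C: V = 40.215 × 1396/1595 = 35.198 V.
I_load = 35.198/1.45 = 24.274 A, so P_out = 35.198 × 24.274 = 854.40 W.
All ideal ⇒ P_in = P_out, so I_supply = 854.40/480 = 1.78 A.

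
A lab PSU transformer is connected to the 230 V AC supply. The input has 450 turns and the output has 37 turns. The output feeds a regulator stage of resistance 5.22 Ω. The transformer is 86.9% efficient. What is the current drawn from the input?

V_out = 230 × 37/450 = 18.911 V.
I_out = V_out/R = 18.911/5.22 = 3.6228 A.
P_out = V_out I_out = 18.911 × 3.6228 = 68.512 W.
P_in = P_out/η = 68.512/0.869 = 78.839 W.
I_in = P_in/V_in = 78.839/230 = 0.343 A.

I_in ≈ 0.343 A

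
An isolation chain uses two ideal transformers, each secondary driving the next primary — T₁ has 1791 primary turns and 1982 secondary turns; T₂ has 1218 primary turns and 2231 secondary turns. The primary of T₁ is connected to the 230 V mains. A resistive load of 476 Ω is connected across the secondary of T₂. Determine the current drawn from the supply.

I_supply ≈ 1.99 A

Secondary of T₁: V = 230.00 × 1982/1791 = 254.53 V.
Secondary of T₂: V = 254.53 × 2231/1218 = 466.22 V.
I_load = 466.22/476 = 0.97945 A, so P_out = 466.22 × 0.97945 = 456.64 W.
All ideal ⇒ P_in = P_out, so I_supply = 456.64/230 = 1.99 A.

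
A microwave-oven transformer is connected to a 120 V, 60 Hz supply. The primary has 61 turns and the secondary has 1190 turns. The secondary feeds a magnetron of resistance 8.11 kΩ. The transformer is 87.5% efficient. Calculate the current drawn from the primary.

I_p ≈ 6.44 A

V_s = 120 × 1190/61 = 2341.0 V.
I_s = V_s/R = 2341.0/8110 = 0.28865 A.
P_out = V_s I_s = 2341.0 × 0.28865 = 675.73 W.
P_in = P_out/η = 675.73/0.875 = 772.27 W.
I_p = P_in/V_p = 772.27/120 = 6.44 A.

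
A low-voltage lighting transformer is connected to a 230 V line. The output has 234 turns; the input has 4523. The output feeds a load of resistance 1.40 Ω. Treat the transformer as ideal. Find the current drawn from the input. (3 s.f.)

V_out = V_in × N_out/N_in = 230 × 234/4523 = 11.899 V.
I_out = V_out/R = 11.899/1.40 = 8.4994 A.
For an ideal transformer I_in N_in = I_out N_out, so I_in = 8.4994 × 234/4523 = 0.440 A.

I_in ≈ 0.440 A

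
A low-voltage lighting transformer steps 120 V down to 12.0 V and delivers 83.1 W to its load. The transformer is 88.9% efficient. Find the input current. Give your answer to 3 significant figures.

P_in = P_out/η = 83.1/0.889 = 93.476 W.
I_in = P_in/V_in = 93.476/120 = 0.779 A.

I_in ≈ 0.779 A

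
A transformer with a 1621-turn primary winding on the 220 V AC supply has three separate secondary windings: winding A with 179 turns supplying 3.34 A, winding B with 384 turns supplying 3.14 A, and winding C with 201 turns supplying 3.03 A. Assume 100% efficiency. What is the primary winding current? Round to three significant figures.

I_p ≈ 1.49 A

V_A = 220 × 179/1621 = 24.294 V; V_B = 220 × 384/1621 = 52.116 V; V_C = 220 × 201/1621 = 27.279 V.
P_out = V_A I_A + V_B I_B + V_C I_C = 24.294×3.34 + 52.116×3.14 + 27.279×3.03 = 81.141 + 163.64 + 82.657 = 327.44 W.
Ideal ⇒ P_in = P_out, so I_p = P_out/V_p = 327.44/220 = 1.49 A.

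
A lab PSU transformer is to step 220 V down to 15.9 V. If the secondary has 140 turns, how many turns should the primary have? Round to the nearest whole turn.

N_p = 1937 turns

N_p/N_s = V_p/V_s, so N_p = 140 × 220/15.9 = 1937.1 ≈ 1937 turns.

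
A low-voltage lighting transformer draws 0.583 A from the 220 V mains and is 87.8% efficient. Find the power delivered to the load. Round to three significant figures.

P_in = V_p I_p = 220 × 0.583 = 128.26 W.
P_out = η P_in = 0.878 × 128.26 = 113 W.

P_out ≈ 113 W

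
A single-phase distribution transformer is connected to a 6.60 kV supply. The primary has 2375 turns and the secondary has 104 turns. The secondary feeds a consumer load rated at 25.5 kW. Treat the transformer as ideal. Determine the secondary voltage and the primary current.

V_s ≈ 289 V, I_p ≈ 3.86 A

V_s = V_p × N_s/N_p = 6600 × 104/2375 = 289.01 V.
I_s = P/V_s = 25500/289.01 = 88.232 A.
I_p = I_s × N_s/N_p = 88.232 × 104/2375 = 3.86 A.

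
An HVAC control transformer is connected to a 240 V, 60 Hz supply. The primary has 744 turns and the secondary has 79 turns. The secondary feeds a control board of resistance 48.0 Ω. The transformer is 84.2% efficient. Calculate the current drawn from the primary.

I_p ≈ 0.0670 A

V_s = 240 × 79/744 = 25.484 V.
I_s = V_s/R = 25.484/48.0 = 0.53091 A.
P_out = V_s I_s = 25.484 × 0.53091 = 13.530 W.
P_in = P_out/η = 13.530/0.842 = 16.069 W.
I_p = P_in/V_p = 16.069/240 = 0.0670 A.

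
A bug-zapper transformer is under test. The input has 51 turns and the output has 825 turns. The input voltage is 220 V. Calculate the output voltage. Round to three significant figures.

V_out/V_in = N_out/N_in, so V_out = 220 × 825/51 = 3560 V.

V_out ≈ 3560 V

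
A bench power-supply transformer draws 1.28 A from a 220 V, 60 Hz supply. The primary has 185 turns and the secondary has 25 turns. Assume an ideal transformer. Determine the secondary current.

I_s/I_p = N_p/N_s, so I_s = 1.28 × 185/25 = 9.47 A.

I_s ≈ 9.47 A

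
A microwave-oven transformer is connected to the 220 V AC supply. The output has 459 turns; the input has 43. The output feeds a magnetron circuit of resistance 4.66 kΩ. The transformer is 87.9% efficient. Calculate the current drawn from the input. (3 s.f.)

V_out = 220 × 459/43 = 2348.4 V.
I_out = V_out/R = 2348.4/4660 = 0.50394 A.
P_out = V_out I_out = 2348.4 × 0.50394 = 1183.4 W.
P_in = P_out/η = 1183.4/0.879 = 1346.4 W.
I_in = P_in/V_in = 1346.4/220 = 6.12 A.

I_in ≈ 6.12 A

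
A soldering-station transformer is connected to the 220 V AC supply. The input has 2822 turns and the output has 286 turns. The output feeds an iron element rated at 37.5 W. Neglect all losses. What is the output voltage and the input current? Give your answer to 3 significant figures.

V_out = V_in × N_out/N_in = 220 × 286/2822 = 22.296 V.
I_out = P/V_out = 37.5/22.296 = 1.6819 A.
I_in = I_out × N_out/N_in = 1.6819 × 286/2822 = 0.170 A.

V_out ≈ 22.3 V, I_in ≈ 0.170 A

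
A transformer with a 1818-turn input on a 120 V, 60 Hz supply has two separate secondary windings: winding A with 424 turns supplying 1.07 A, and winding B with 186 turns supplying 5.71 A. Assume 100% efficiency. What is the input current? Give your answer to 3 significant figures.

I_in ≈ 0.834 A

V_A = 120 × 424/1818 = 27.987 V; V_B = 120 × 186/1818 = 12.277 V.
P_out = V_A I_A + V_B I_B = 27.987×1.07 + 12.277×5.71 = 29.946 + 70.103 = 100.05 W.
Ideal ⇒ P_in = P_out, so I_in = P_out/V_in = 100.05/120 = 0.834 A.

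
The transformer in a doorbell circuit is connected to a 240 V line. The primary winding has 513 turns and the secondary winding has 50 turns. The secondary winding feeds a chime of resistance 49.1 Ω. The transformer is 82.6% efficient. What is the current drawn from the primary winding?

I_p ≈ 0.0562 A

V_s = 240 × 50/513 = 23.392 V.
I_s = V_s/R = 23.392/49.1 = 0.47641 A.
P_out = V_s I_s = 23.392 × 0.47641 = 11.144 W.
P_in = P_out/η = 11.144/0.826 = 13.492 W.
I_p = P_in/V_p = 13.492/240 = 0.0562 A.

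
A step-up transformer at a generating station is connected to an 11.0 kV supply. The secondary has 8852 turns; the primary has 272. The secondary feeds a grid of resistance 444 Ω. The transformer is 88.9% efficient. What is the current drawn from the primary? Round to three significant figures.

I_p ≈ 29500 A

V_s = 11000 × 8852/272 = 357990 V.
I_s = V_s/R = 357990/444 = 806.27 A.
P_out = V_s I_s = 357990 × 806.27 = 2.8863×10^8 W.
P_in = P_out/η = 2.8863×10^8/0.889 = 3.2467×10^8 W.
I_p = P_in/V_p = 3.2467×10^8/11000 = 29500 A.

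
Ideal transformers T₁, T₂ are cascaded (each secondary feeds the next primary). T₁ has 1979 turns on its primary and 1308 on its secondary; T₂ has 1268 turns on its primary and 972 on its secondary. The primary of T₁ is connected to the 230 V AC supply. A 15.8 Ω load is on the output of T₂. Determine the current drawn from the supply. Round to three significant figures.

Secondary of T₁: V = 230.00 × 1308/1979 = 152.02 V.
Secondary of T₂: V = 152.02 × 972/1268 = 116.53 V.
I_load = 116.53/15.8 = 7.3753 A, so P_out = 116.53 × 7.3753 = 859.44 W.
All ideal ⇒ P_in = P_out, so I_supply = 859.44/230 = 3.74 A.

I_supply ≈ 3.74 A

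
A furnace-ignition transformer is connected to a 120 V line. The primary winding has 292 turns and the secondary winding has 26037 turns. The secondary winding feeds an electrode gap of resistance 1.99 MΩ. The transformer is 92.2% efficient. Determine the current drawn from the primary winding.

V_s = 120 × 26037/292 = 10700 V.
I_s = V_s/R = 10700/(1.99×10^6) = 0.0053770 A.
P_out = V_s I_s = 10700 × 0.0053770 = 57.534 W.
P_in = P_out/η = 57.534/0.922 = 62.401 W.
I_p = P_in/V_p = 62.401/120 = 0.520 A.

I_p ≈ 0.520 A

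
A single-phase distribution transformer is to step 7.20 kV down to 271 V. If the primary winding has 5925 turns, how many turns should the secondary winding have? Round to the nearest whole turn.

N_s = 223 turns

N_s/N_p = V_s/V_p, so N_s = 5925 × 271/7200 = 223.0 ≈ 223 turns.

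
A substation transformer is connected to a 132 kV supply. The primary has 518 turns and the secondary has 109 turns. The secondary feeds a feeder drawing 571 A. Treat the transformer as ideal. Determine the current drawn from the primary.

I_p ≈ 120 A

For an ideal transformer I_p N_p = I_s N_s, so I_p = 571 × 109/518 = 120 A.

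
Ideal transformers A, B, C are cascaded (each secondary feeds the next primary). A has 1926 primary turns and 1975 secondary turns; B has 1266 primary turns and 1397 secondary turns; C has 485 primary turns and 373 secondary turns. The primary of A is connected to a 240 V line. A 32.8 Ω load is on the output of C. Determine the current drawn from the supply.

I_supply ≈ 5.54 A

Secondary of A: V = 240.00 × 1975/1926 = 246.11 V.
Secondary of B: V = 246.11 × 1397/1266 = 271.57 V.
Secondary of C: V = 271.57 × 373/485 = 208.86 V.
I_load = 208.86/32.8 = 6.3676 A, so P_out = 208.86 × 6.3676 = 1329.9 W.
All ideal ⇒ P_in = P_out, so I_supply = 1329.9/240 = 5.54 A.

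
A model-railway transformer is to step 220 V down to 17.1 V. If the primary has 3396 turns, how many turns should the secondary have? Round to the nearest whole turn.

N_s = 264 turns

N_s/N_p = V_s/V_p, so N_s = 3396 × 17.1/220 = 264.0 ≈ 264 turns.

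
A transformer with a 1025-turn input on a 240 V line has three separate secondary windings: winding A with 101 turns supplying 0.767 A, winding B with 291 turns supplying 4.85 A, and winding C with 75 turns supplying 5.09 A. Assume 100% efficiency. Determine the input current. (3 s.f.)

I_in ≈ 1.82 A

V_A = 240 × 101/1025 = 23.649 V; V_B = 240 × 291/1025 = 68.137 V; V_C = 240 × 75/1025 = 17.561 V.
P_out = V_A I_A + V_B I_B + V_C I_C = 23.649×0.767 + 68.137×4.85 + 17.561×5.09 = 18.139 + 330.46 + 89.385 = 437.99 W.
Ideal ⇒ P_in = P_out, so I_in = P_out/V_in = 437.99/240 = 1.82 A.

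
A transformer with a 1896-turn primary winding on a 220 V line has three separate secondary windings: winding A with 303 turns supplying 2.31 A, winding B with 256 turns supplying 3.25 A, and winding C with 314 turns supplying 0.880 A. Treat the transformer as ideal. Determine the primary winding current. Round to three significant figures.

V_A = 220 × 303/1896 = 35.158 V; V_B = 220 × 256/1896 = 29.705 V; V_C = 220 × 314/1896 = 36.435 V.
P_out = V_A I_A + V_B I_B + V_C I_C = 35.158×2.31 + 29.705×3.25 + 36.435×0.880 = 81.216 + 96.540 + 32.062 = 209.82 W.
Ideal ⇒ P_in = P_out, so I_p = P_out/V_p = 209.82/220 = 0.954 A.

I_p ≈ 0.954 A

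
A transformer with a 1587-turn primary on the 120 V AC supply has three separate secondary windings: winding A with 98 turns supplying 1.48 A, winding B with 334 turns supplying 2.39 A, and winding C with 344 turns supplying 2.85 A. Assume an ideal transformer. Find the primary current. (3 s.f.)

I_p ≈ 1.21 A

V_A = 120 × 98/1587 = 7.4102 V; V_B = 120 × 334/1587 = 25.255 V; V_C = 120 × 344/1587 = 26.011 V.
P_out = V_A I_A + V_B I_B + V_C I_C = 7.4102×1.48 + 25.255×2.39 + 26.011×2.85 = 10.967 + 60.360 + 74.132 = 145.46 W.
Ideal ⇒ P_in = P_out, so I_p = P_out/V_p = 145.46/120 = 1.21 A.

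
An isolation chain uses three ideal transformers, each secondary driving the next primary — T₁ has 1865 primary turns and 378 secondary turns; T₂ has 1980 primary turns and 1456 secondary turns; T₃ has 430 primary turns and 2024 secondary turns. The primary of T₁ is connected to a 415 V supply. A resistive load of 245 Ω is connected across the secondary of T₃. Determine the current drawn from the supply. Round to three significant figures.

I_supply ≈ 0.834 A

Secondary of T₁: V = 415.00 × 378/1865 = 84.113 V.
Secondary of T₂: V = 84.113 × 1456/1980 = 61.852 V.
Secondary of T₃: V = 61.852 × 2024/430 = 291.14 V.
I_load = 291.14/245 = 1.1883 A, so P_out = 291.14 × 1.1883 = 345.97 W.
All ideal ⇒ P_in = P_out, so I_supply = 345.97/415 = 0.834 A.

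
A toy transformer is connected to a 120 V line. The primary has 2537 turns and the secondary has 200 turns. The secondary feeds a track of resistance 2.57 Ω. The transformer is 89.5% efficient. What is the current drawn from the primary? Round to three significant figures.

I_p ≈ 0.324 A

V_s = 120 × 200/2537 = 9.4600 V.
I_s = V_s/R = 9.4600/2.57 = 3.6809 A.
P_out = V_s I_s = 9.4600 × 3.6809 = 34.822 W.
P_in = P_out/η = 34.822/0.895 = 38.907 W.
I_p = P_in/V_p = 38.907/120 = 0.324 A.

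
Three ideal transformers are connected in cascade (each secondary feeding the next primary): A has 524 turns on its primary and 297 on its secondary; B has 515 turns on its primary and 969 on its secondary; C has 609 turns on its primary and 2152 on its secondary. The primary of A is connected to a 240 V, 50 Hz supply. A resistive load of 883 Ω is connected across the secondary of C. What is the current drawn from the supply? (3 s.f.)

I_supply ≈ 3.86 A

After A: V = 240.00 × 297/524 = 136.03 V.
After B: V = 136.03 × 969/515 = 255.95 V.
After C: V = 255.95 × 2152/609 = 904.44 V.
I_load = 904.44/883 = 1.0243 A, so P_out = 904.44 × 1.0243 = 926.39 W.
All ideal ⇒ P_in = P_out, so I_supply = 926.39/240 = 3.86 A.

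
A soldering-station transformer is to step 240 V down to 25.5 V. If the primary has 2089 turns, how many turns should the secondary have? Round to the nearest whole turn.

N_s = 222 turns

N_s/N_p = V_s/V_p, so N_s = 2089 × 25.5/240 = 222.0 ≈ 222 turns.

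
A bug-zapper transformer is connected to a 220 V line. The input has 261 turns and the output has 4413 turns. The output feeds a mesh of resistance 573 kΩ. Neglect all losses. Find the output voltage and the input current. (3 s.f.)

V_out ≈ 3720 V, I_in ≈ 0.110 A

V_out = V_in × N_out/N_in = 220 × 4413/261 = 3719.8 V.
I_out = V_out/R = 3719.8/573000 = 0.0064917 A.
I_in = I_out × N_out/N_in = 0.0064917 × 4413/261 = 0.110 A.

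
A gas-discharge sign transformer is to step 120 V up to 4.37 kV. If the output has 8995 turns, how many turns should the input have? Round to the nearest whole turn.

N_in/N_out = V_in/V_out, so N_in = 8995 × 120/4370 = 247.0 ≈ 247 turns.

N_in = 247 turns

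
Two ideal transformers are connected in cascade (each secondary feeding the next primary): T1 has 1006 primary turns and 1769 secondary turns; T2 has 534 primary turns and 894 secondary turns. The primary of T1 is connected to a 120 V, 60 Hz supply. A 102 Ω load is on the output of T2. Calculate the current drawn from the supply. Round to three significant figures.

I_supply ≈ 10.2 A

After T1: V = 120.00 × 1769/1006 = 211.01 V.
After T2: V = 211.01 × 894/534 = 353.27 V.
I_load = 353.27/102 = 3.4634 A, so P_out = 353.27 × 3.4634 = 1223.5 W.
All ideal ⇒ P_in = P_out, so I_supply = 1223.5/120 = 10.2 A.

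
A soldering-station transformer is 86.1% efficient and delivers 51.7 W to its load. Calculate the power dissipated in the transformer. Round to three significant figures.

P_in = P_out/η = 51.7/0.861 = 60.0465 W.
P_loss = P_in − P_out = 60.0465 − 51.7 = 8.35 W.

P_loss ≈ 8.35 W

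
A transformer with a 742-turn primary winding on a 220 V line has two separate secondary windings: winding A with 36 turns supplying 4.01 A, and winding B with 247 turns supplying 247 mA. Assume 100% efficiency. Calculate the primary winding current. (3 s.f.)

I_p ≈ 0.277 A

V_A = 220 × 36/742 = 10.674 V; V_B = 220 × 247/742 = 73.235 V.
P_out = V_A I_A + V_B I_B = 10.674×4.01 + 73.235×0.247 = 42.802 + 18.089 = 60.891 W.
Ideal ⇒ P_in = P_out, so I_p = P_out/V_p = 60.891/220 = 0.277 A.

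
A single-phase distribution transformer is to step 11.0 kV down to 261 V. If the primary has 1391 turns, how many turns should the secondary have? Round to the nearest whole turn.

N_s = 33 turns

N_s/N_p = V_s/V_p, so N_s = 1391 × 261/11000 = 33.0 ≈ 33 turns.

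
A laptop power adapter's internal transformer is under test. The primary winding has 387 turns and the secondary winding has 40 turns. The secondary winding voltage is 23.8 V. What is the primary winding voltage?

V_p ≈ 230 V

V_p/V_s = N_p/N_s, so V_p = 23.8 × 387/40 = 230 V.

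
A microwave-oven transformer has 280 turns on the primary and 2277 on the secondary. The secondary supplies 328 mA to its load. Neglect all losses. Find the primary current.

I_p ≈ 2.67 A

For an ideal transformer I_p/I_s = N_s/N_p, so I_p = 0.328 × 2277/280 = 2.67 A.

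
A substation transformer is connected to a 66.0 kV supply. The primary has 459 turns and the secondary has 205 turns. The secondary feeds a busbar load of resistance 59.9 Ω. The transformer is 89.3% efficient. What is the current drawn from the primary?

V_s = 66000 × 205/459 = 29477 V.
I_s = V_s/R = 29477/59.9 = 492.11 A.
P_out = V_s I_s = 29477 × 492.11 = 1.4506×10^7 W.
P_in = P_out/η = 1.4506×10^7/0.893 = 1.6244×10^7 W.
I_p = P_in/V_p = 1.6244×10^7/66000 = 246 A.

I_p ≈ 246 A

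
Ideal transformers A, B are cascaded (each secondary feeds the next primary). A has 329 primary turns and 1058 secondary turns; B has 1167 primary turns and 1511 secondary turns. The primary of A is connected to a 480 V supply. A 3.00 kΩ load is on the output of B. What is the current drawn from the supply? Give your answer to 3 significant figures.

I_supply ≈ 2.77 A

Secondary of A: V = 480.00 × 1058/329 = 1543.6 V.
Secondary of B: V = 1543.6 × 1511/1167 = 1998.6 V.
I_load = 1998.6/3000 = 0.66620 A, so P_out = 1998.6 × 0.66620 = 1331.5 W.
All ideal ⇒ P_in = P_out, so I_supply = 1331.5/480 = 2.77 A.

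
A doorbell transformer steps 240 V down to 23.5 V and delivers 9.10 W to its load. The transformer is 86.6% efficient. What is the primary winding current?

P_in = P_out/η = 9.10/0.866 = 10.508 W.
I_p = P_in/V_p = 10.508/240 = 0.0438 A.

I_p ≈ 0.0438 A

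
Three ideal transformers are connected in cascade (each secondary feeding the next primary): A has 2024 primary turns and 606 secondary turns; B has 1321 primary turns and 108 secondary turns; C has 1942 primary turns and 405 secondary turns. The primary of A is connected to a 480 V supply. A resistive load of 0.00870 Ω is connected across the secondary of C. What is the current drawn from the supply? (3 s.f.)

I_supply ≈ 1.44 A

After A: V = 480.00 × 606/2024 = 143.72 V.
After B: V = 143.72 × 108/1321 = 11.750 V.
After C: V = 11.750 × 405/1942 = 2.4504 V.
I_load = 2.4504/0.00870 = 281.65 A, so P_out = 2.4504 × 281.65 = 690.15 W.
All ideal ⇒ P_in = P_out, so I_supply = 690.15/480 = 1.44 A.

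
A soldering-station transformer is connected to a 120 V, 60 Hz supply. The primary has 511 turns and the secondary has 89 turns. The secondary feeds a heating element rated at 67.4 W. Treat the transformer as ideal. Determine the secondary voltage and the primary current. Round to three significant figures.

V_s = V_p × N_s/N_p = 120 × 89/511 = 20.900 V.
I_s = P/V_s = 67.4/20.900 = 3.2249 A.
I_p = I_s × N_s/N_p = 3.2249 × 89/511 = 0.562 A.

V_s ≈ 20.9 V, I_p ≈ 0.562 A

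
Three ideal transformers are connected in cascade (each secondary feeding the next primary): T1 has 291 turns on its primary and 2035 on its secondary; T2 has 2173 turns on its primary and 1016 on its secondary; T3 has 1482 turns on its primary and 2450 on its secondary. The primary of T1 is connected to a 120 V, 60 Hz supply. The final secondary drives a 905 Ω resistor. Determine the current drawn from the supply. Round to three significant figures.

Secondary of T1: V = 120.00 × 2035/291 = 839.18 V.
Secondary of T2: V = 839.18 × 1016/2173 = 392.36 V.
Secondary of T3: V = 392.36 × 2450/1482 = 648.64 V.
I_load = 648.64/905 = 0.71673 A, so P_out = 648.64 × 0.71673 = 464.90 W.
All ideal ⇒ P_in = P_out, so I_supply = 464.90/120 = 3.87 A.

I_supply ≈ 3.87 A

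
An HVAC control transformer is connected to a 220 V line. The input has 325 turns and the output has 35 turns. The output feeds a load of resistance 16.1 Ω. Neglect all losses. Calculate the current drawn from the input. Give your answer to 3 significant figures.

V_out = V_in × N_out/N_in = 220 × 35/325 = 23.692 V.
I_out = V_out/R = 23.692/16.1 = 1.4716 A.
For an ideal transformer I_in N_in = I_out N_out, so I_in = 1.4716 × 35/325 = 0.158 A.

I_in ≈ 0.158 A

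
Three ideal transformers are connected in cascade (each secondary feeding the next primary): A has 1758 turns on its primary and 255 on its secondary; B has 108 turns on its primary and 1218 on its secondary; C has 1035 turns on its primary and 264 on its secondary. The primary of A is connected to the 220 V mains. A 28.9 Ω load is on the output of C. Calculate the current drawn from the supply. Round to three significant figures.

Secondary of A: V = 220.00 × 255/1758 = 31.911 V.
Secondary of B: V = 31.911 × 1218/108 = 359.89 V.
Secondary of C: V = 359.89 × 264/1035 = 91.798 V.
I_load = 91.798/28.9 = 3.1764 A, so P_out = 91.798 × 3.1764 = 291.58 W.
All ideal ⇒ P_in = P_out, so I_supply = 291.58/220 = 1.33 A.

I_supply ≈ 1.33 A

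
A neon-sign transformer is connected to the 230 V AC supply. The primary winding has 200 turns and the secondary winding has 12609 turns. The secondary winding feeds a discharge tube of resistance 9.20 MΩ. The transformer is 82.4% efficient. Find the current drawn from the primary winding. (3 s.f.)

V_s = 230 × 12609/200 = 14500 V.
I_s = V_s/R = 14500/(9.20×10^6) = 0.0015761 A.
P_out = V_s I_s = 14500 × 0.0015761 = 22.854 W.
P_in = P_out/η = 22.854/0.824 = 27.736 W.
I_p = P_in/V_p = 27.736/230 = 0.121 A.

I_p ≈ 0.121 A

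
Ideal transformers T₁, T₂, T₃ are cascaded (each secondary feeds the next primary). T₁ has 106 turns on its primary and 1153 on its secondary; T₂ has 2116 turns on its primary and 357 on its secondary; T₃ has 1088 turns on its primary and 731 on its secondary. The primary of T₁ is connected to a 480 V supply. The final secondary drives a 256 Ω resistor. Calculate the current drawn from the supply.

Secondary of T₁: V = 480.00 × 1153/106 = 5221.1 V.
Secondary of T₂: V = 5221.1 × 357/2116 = 880.88 V.
Secondary of T₃: V = 880.88 × 731/1088 = 591.84 V.
I_load = 591.84/256 = 2.3119 A, so P_out = 591.84 × 2.3119 = 1368.3 W.
All ideal ⇒ P_in = P_out, so I_supply = 1368.3/480 = 2.85 A.

I_supply ≈ 2.85 A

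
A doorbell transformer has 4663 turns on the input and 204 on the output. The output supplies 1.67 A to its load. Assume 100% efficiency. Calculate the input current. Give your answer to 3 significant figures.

For an ideal transformer I_in/I_out = N_out/N_in, so I_in = 1.67 × 204/4663 = 0.0731 A.

I_in ≈ 0.0731 A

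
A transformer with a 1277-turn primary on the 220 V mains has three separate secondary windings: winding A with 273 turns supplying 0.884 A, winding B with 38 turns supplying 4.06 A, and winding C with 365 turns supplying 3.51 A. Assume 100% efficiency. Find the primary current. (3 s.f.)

I_p ≈ 1.31 A

V_A = 220 × 273/1277 = 47.032 V; V_B = 220 × 38/1277 = 6.5466 V; V_C = 220 × 365/1277 = 62.882 V.
P_out = V_A I_A + V_B I_B + V_C I_C = 47.032×0.884 + 6.5466×4.06 + 62.882×3.51 = 41.576 + 26.579 + 220.71 = 288.87 W.
Ideal ⇒ P_in = P_out, so I_p = P_out/V_p = 288.87/220 = 1.31 A.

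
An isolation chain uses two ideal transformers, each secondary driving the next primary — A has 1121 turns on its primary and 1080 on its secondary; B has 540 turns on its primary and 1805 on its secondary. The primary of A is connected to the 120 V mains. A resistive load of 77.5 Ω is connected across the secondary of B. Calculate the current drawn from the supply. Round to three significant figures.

I_supply ≈ 16.1 A

Secondary of A: V = 120.00 × 1080/1121 = 115.61 V.
Secondary of B: V = 115.61 × 1805/540 = 386.44 V.
I_load = 386.44/77.5 = 4.9863 A, so P_out = 386.44 × 4.9863 = 1926.9 W.
All ideal ⇒ P_in = P_out, so I_supply = 1926.9/120 = 16.1 A.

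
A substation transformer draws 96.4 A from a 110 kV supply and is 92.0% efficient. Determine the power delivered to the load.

P_in = V_p I_p = 110000 × 96.4 = 1.0604×10^7 W.
P_out = η P_in = 0.920 × 1.0604×10^7 = 9.76×10^6 W.

P_out ≈ 9.76×10^6 W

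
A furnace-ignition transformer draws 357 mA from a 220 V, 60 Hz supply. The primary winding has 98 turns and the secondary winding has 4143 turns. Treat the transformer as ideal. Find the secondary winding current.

I_s/I_p = N_p/N_s, so I_s = 0.357 × 98/4143 = 0.00844 A.

I_s ≈ 0.00844 A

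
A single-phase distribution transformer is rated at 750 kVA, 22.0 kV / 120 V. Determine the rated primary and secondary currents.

I_p = S/V_p = 750000/22000 = 34.1 A.
I_s = S/V_s = 750000/120 = 6250 A.

I_p ≈ 34.1 A, I_s ≈ 6250 A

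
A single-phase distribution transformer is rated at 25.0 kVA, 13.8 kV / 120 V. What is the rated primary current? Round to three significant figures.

I_p = S/V_p = 25000/13800 = 1.81 A.

I_p ≈ 1.81 A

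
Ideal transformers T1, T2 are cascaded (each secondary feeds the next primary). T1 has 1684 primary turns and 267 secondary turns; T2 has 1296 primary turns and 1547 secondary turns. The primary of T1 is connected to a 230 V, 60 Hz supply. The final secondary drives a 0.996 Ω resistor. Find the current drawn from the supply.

I_supply ≈ 8.27 A

After T1: V = 230.00 × 267/1684 = 36.467 V.
After T2: V = 36.467 × 1547/1296 = 43.529 V.
I_load = 43.529/0.996 = 43.704 A, so P_out = 43.529 × 43.704 = 1902.4 W.
All ideal ⇒ P_in = P_out, so I_supply = 1902.4/230 = 8.27 A.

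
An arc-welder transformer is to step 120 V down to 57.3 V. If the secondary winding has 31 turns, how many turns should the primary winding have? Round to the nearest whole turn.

N_p/N_s = V_p/V_s, so N_p = 31 × 120/57.3 = 64.9 ≈ 65 turns.

N_p = 65 turns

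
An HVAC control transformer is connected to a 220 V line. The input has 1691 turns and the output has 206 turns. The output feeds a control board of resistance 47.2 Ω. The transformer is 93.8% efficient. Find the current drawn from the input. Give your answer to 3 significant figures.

I_in ≈ 0.0737 A

V_out = 220 × 206/1691 = 26.801 V.
I_out = V_out/R = 26.801/47.2 = 0.56781 A.
P_out = V_out I_out = 26.801 × 0.56781 = 15.218 W.
P_in = P_out/η = 15.218/0.938 = 16.224 W.
I_in = P_in/V_in = 16.224/220 = 0.0737 A.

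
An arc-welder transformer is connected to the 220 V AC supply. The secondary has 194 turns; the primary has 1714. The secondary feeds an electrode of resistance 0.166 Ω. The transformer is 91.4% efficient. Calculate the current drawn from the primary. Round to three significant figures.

I_p ≈ 18.6 A

V_s = 220 × 194/1714 = 24.901 V.
I_s = V_s/R = 24.901/0.166 = 150.00 A.
P_out = V_s I_s = 24.901 × 150.00 = 3735.2 W.
P_in = P_out/η = 3735.2/0.914 = 4086.7 W.
I_p = P_in/V_p = 4086.7/220 = 18.6 A.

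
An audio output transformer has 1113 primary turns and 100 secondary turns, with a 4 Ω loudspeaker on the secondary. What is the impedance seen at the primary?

Z_p ≈ 496 Ω

Z_p = (N_p/N_s)² × Z_s = (1113/100)² × 4 = 496 Ω.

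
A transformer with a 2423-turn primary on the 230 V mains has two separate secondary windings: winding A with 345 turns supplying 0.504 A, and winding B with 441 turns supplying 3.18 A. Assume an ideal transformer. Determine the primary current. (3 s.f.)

V_A = 230 × 345/2423 = 32.749 V; V_B = 230 × 441/2423 = 41.861 V.
P_out = V_A I_A + V_B I_B = 32.749×0.504 + 41.861×3.18 = 16.505 + 133.12 = 149.62 W.
Ideal ⇒ P_in = P_out, so I_p = P_out/V_p = 149.62/230 = 0.651 A.

I_p ≈ 0.651 A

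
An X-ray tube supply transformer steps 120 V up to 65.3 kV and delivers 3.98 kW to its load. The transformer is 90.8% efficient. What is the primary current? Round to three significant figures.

P_in = P_out/η = 3980/0.908 = 4383.3 W.
I_p = P_in/V_p = 4383.3/120 = 36.5 A.

I_p ≈ 36.5 A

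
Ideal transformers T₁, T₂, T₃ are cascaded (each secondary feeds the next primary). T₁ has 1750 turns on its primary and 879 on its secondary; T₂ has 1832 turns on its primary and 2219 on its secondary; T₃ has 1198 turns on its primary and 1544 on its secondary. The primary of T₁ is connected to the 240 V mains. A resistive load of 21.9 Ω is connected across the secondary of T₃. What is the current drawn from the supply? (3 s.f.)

I_supply ≈ 6.74 A

After T₁: V = 240.00 × 879/1750 = 120.55 V.
After T₂: V = 120.55 × 2219/1832 = 146.01 V.
After T₃: V = 146.01 × 1544/1198 = 188.18 V.
I_load = 188.18/21.9 = 8.5929 A, so P_out = 188.18 × 8.5929 = 1617.1 W.
All ideal ⇒ P_in = P_out, so I_supply = 1617.1/240 = 6.74 A.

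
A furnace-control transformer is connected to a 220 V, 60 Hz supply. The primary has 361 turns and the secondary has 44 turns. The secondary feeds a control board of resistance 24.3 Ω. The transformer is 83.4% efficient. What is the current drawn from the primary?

I_p ≈ 0.161 A

V_s = 220 × 44/361 = 26.814 V.
I_s = V_s/R = 26.814/24.3 = 1.1035 A.
P_out = V_s I_s = 26.814 × 1.1035 = 29.589 W.
P_in = P_out/η = 29.589/0.834 = 35.478 W.
I_p = P_in/V_p = 35.478/220 = 0.161 A.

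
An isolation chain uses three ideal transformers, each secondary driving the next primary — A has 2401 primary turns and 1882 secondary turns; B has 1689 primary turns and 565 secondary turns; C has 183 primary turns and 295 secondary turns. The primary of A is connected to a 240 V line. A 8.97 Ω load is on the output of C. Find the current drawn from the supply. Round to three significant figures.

After A: V = 240.00 × 1882/2401 = 188.12 V.
After B: V = 188.12 × 565/1689 = 62.930 V.
After C: V = 62.930 × 295/183 = 101.44 V.
I_load = 101.44/8.97 = 11.309 A, so P_out = 101.44 × 11.309 = 1147.3 W.
All ideal ⇒ P_in = P_out, so I_supply = 1147.3/240 = 4.78 A.

I_supply ≈ 4.78 A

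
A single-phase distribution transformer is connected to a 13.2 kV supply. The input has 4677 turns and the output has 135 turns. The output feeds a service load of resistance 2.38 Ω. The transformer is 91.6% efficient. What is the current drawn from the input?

V_out = 13200 × 135/4677 = 381.01 V.
I_out = V_out/R = 381.01/2.38 = 160.09 A.
P_out = V_out I_out = 381.01 × 160.09 = 60996 W.
P_in = P_out/η = 60996/0.916 = 66590 W.
I_in = P_in/V_in = 66590/13200 = 5.04 A.

I_in ≈ 5.04 A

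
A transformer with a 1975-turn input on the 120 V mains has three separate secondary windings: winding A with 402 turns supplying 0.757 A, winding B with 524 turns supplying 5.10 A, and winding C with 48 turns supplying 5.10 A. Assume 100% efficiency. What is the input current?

I_in ≈ 1.63 A

V_A = 120 × 402/1975 = 24.425 V; V_B = 120 × 524/1975 = 31.838 V; V_C = 120 × 48/1975 = 2.9165 V.
P_out = V_A I_A + V_B I_B + V_C I_C = 24.425×0.757 + 31.838×5.10 + 2.9165×5.10 = 18.490 + 162.37 + 14.874 = 195.74 W.
Ideal ⇒ P_in = P_out, so I_in = P_out/V_in = 195.74/120 = 1.63 A.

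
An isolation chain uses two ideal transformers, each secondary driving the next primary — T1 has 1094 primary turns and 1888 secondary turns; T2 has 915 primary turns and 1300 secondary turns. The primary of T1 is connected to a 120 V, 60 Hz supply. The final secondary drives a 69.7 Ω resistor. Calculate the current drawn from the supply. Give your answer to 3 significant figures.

I_supply ≈ 10.4 A

Secondary of T1: V = 120.00 × 1888/1094 = 207.09 V.
Secondary of T2: V = 207.09 × 1300/915 = 294.23 V.
I_load = 294.23/69.7 = 4.2214 A, so P_out = 294.23 × 4.2214 = 1242.1 W.
All ideal ⇒ P_in = P_out, so I_supply = 1242.1/120 = 10.4 A.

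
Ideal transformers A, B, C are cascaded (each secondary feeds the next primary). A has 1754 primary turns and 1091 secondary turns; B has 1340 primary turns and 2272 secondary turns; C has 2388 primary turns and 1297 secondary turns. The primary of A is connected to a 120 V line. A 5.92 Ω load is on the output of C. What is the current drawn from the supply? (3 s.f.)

After A: V = 120.00 × 1091/1754 = 74.641 V.
After B: V = 74.641 × 2272/1340 = 126.56 V.
After C: V = 126.56 × 1297/2388 = 68.736 V.
I_load = 68.736/5.92 = 11.611 A, so P_out = 68.736 × 11.611 = 798.09 W.
All ideal ⇒ P_in = P_out, so I_supply = 798.09/120 = 6.65 A.

I_supply ≈ 6.65 A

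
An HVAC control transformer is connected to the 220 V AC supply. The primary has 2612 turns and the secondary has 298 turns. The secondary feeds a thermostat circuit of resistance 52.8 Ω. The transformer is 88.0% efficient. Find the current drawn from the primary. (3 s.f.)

V_s = 220 × 298/2612 = 25.100 V.
I_s = V_s/R = 25.100/52.8 = 0.47537 A.
P_out = V_s I_s = 25.100 × 0.47537 = 11.932 W.
P_in = P_out/η = 11.932/0.880 = 13.559 W.
I_p = P_in/V_p = 13.559/220 = 0.0616 A.

I_p ≈ 0.0616 A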